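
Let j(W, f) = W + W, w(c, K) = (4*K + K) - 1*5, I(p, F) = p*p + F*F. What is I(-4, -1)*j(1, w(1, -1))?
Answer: 34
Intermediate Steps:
I(p, F) = F² + p² (I(p, F) = p² + F² = F² + p²)
w(c, K) = -5 + 5*K (w(c, K) = 5*K - 5 = -5 + 5*K)
j(W, f) = 2*W
I(-4, -1)*j(1, w(1, -1)) = ((-1)² + (-4)²)*(2*1) = (1 + 16)*2 = 17*2 = 34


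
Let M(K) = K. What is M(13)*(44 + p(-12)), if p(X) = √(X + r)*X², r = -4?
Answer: 572 + 7488*I ≈ 572.0 + 7488.0*I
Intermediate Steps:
p(X) = X²*√(-4 + X) (p(X) = √(X - 4)*X² = √(-4 + X)*X² = X²*√(-4 + X))
M(13)*(44 + p(-12)) = 13*(44 + (-12)²*√(-4 - 12)) = 13*(44 + 144*√(-16)) = 13*(44 + 144*(4*I)) = 13*(44 + 576*I) = 572 + 7488*I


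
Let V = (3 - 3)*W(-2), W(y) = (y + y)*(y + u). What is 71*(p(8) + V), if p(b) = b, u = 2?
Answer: 568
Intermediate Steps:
W(y) = 2*y*(2 + y) (W(y) = (y + y)*(y + 2) = (2*y)*(2 + y) = 2*y*(2 + y))
V = 0 (V = (3 - 3)*(2*(-2)*(2 - 2)) = 0*(2*(-2)*0) = 0*0 = 0)
71*(p(8) + V) = 71*(8 + 0) = 71*8 = 568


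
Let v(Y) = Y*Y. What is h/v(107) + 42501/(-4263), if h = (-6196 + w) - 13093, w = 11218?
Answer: -173666874/16269029 ≈ -10.675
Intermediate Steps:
v(Y) = Y**2
h = -8071 (h = (-6196 + 11218) - 13093 = 5022 - 13093 = -8071)
h/v(107) + 42501/(-4263) = -8071/(107**2) + 42501/(-4263) = -8071/11449 + 42501*(-1/4263) = -8071*1/11449 - 14167/1421 = -8071/11449 - 14167/1421 = -173666874/16269029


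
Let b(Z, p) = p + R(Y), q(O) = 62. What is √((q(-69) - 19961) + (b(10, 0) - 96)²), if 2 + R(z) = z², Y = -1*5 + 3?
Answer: I*√11063 ≈ 105.18*I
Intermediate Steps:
Y = -2 (Y = -5 + 3 = -2)
R(z) = -2 + z²
b(Z, p) = 2 + p (b(Z, p) = p + (-2 + (-2)²) = p + (-2 + 4) = p + 2 = 2 + p)
√((q(-69) - 19961) + (b(10, 0) - 96)²) = √((62 - 19961) + ((2 + 0) - 96)²) = √(-19899 + (2 - 96)²) = √(-19899 + (-94)²) = √(-19899 + 8836) = √(-11063) = I*√11063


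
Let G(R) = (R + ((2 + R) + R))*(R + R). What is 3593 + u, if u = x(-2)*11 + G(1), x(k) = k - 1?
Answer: 3570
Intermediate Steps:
x(k) = -1 + k
G(R) = 2*R*(2 + 3*R) (G(R) = (R + (2 + 2*R))*(2*R) = (2 + 3*R)*(2*R) = 2*R*(2 + 3*R))
u = -23 (u = (-1 - 2)*11 + 2*1*(2 + 3*1) = -3*11 + 2*1*(2 + 3) = -33 + 2*1*5 = -33 + 10 = -23)
3593 + u = 3593 - 23 = 3570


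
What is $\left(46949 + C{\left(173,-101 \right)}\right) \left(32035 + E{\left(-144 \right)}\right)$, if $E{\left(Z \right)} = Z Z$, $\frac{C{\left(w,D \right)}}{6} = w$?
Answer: $2532321977$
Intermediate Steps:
$C{\left(w,D \right)} = 6 w$
$E{\left(Z \right)} = Z^{2}$
$\left(46949 + C{\left(173,-101 \right)}\right) \left(32035 + E{\left(-144 \right)}\right) = \left(46949 + 6 \cdot 173\right) \left(32035 + \left(-144\right)^{2}\right) = \left(46949 + 1038\right) \left(32035 + 20736\right) = 47987 \cdot 52771 = 2532321977$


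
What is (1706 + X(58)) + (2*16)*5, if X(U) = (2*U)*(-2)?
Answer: 1634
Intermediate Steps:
X(U) = -4*U
(1706 + X(58)) + (2*16)*5 = (1706 - 4*58) + (2*16)*5 = (1706 - 232) + 32*5 = 1474 + 160 = 1634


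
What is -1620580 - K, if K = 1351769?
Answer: -2972349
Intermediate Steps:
-1620580 - K = -1620580 - 1*1351769 = -1620580 - 1351769 = -2972349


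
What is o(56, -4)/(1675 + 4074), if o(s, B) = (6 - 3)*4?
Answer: 12/5749 ≈ 0.0020873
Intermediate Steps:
o(s, B) = 12 (o(s, B) = 3*4 = 12)
o(56, -4)/(1675 + 4074) = 12/(1675 + 4074) = 12/5749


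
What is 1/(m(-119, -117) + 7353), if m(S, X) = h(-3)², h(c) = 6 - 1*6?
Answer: 1/7353 ≈ 0.00013600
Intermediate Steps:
h(c) = 0 (h(c) = 6 - 6 = 0)
m(S, X) = 0 (m(S, X) = 0² = 0)
1/(m(-119, -117) + 7353) = 1/(0 + 7353) = 1/7353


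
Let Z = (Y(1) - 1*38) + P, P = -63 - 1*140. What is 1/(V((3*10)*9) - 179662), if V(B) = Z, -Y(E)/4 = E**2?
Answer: -1/179907 ≈ -5.5584e-6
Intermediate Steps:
P = -203 (P = -63 - 140 = -203)
Y(E) = -4*E**2
Z = -245 (Z = (-4*1**2 - 1*38) - 203 = (-4*1 - 38) - 203 = (-4 - 38) - 203 = -42 - 203 = -245)
V(B) = -245
1/(V((3*10)*9) - 179662) = 1/(-245 - 179662) = 1/(-179907) = -1/179907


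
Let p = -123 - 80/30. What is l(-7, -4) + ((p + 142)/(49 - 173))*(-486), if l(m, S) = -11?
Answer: 3287/62 ≈ 53.016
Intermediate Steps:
p = -377/3 (p = -123 - 80/30 = -123 - 1*8/3 = -123 - 8/3 = -377/3 ≈ -125.67)
l(-7, -4) + ((p + 142)/(49 - 173))*(-486) = -11 + ((-377/3 + 142)/(49 - 173))*(-486) = -11 + ((49/3)/(-124))*(-486) = -11 + ((49/3)*(-1/124))*(-486) = -11 - 49/372*(-486) = -11 + 3969/62 = 3287/62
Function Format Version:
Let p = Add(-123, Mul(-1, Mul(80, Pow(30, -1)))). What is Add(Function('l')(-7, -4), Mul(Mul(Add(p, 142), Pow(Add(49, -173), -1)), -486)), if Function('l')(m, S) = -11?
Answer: Rational(3287, 62) ≈ 53.016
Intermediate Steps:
p = Rational(-377, 3) (p = Add(-123, Mul(-1, Mul(80, Rational(1, 30)))) = Add(-123, Mul(-1, Rational(8, 3))) = Add(-123, Rational(-8, 3)) = Rational(-377, 3) ≈ -125.67)
Add(Function('l')(-7, -4), Mul(Mul(Add(p, 142), Pow(Add(49, -173), -1)), -486)) = Add(-11, Mul(Mul(Add(Rational(-377, 3), 142), Pow(Add(49, -173), -1)), -486)) = Add(-11, Mul(Mul(Rational(49, 3), Pow(-124, -1)), -486)) = Add(-11, Mul(Mul(Rational(49, 3), Rational(-1, 124)), -486)) = Add(-11, Mul(Rational(-49, 372), -486)) = Add(-11, Rational(3969, 62)) = Rational(3287, 62)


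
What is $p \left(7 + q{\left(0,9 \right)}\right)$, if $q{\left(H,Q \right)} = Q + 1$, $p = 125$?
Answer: $2125$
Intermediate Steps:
$q{\left(H,Q \right)} = 1 + Q$
$p \left(7 + q{\left(0,9 \right)}\right) = 125 \left(7 + \left(1 + 9\right)\right) = 125 \left(7 + 10\right) = 125 \cdot 17 = 2125$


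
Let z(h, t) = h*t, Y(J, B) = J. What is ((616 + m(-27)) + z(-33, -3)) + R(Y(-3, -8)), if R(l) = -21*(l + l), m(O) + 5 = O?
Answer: 809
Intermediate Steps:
m(O) = -5 + O
R(l) = -42*l
((616 + m(-27)) + z(-33, -3)) + R(Y(-3, -8)) = ((616 + (-5 - 27)) - 33*(-3)) - 42*(-3) = ((616 - 32) + 99) + 126 = (584 + 99) + 126 = 683 + 126 = 809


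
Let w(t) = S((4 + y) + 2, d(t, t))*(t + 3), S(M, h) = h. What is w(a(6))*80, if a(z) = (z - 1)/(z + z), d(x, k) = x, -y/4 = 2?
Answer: 1025/9 ≈ 113.89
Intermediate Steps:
y = -8 (y = -4*2 = -8)
a(z) = (-1 + z)/(2*z) (a(z) = (-1 + z)/((2*z)) = (-1 + z)*(1/(2*z)) = (-1 + z)/(2*z))
w(t) = t*(3 + t) (w(t) = t*(t + 3) = t*(3 + t))
w(a(6))*80 = (((½)*(-1 + 6)/6)*(3 + (½)*(-1 + 6)/6))*80 = (((½)*(⅙)*5)*(3 + (½)*(⅙)*5))*80 = (5*(3 + 5/12)/12)*80 = ((5/12)*(41/12))*80 = (205/144)*80 = 1025/9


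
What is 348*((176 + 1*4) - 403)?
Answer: -77604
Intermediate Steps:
348*((176 + 1*4) - 403) = 348*((176 + 4) - 403) = 348*(180 - 403) = 348*(-223) = -77604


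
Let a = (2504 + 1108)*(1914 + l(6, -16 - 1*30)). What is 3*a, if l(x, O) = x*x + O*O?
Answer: 44059176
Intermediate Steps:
l(x, O) = O**2 + x**2 (l(x, O) = x**2 + O**2 = O**2 + x**2)
a = 14686392 (a = (2504 + 1108)*(1914 + ((-16 - 1*30)**2 + 6**2)) = 3612*(1914 + ((-16 - 30)**2 + 36)) = 3612*(1914 + ((-46)**2 + 36)) = 3612*(1914 + (2116 + 36)) = 3612*(1914 + 2152) = 3612*4066 = 14686392)
3*a = 3*14686392 = 44059176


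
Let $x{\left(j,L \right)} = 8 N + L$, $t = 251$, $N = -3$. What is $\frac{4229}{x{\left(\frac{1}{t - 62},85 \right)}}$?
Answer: $\frac{4229}{61} \approx 69.328$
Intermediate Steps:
$x{\left(j,L \right)} = -24 + L$ ($x{\left(j,L \right)} = 8 \left(-3\right) + L = -24 + L$)
$\frac{4229}{x{\left(\frac{1}{t - 62},85 \right)}} = \frac{4229}{-24 + 85} = \frac{4229}{61}$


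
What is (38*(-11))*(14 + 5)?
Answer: -7942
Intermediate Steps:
(38*(-11))*(14 + 5) = -418*19 = -7942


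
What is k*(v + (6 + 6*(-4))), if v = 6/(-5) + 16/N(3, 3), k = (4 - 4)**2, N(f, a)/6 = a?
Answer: 0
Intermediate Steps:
N(f, a) = 6*a
k = 0 (k = 0**2 = 0)
v = -14/45 (v = 6/(-5) + 16/((6*3)) = 6*(-1/5) + 16/18 = -6/5 + 16*(1/18) = -6/5 + 8/9 = -14/45 ≈ -0.31111)
k*(v + (6 + 6*(-4))) = 0*(-14/45 + (6 + 6*(-4))) = 0*(-14/45 + (6 - 24)) = 0*(-14/45 - 18) = 0*(-824/45) = 0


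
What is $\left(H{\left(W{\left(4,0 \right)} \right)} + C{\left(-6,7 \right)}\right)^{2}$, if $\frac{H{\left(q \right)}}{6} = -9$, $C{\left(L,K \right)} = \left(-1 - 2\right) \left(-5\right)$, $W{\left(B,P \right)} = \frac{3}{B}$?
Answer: $1521$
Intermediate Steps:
$C{\left(L,K \right)} = 15$ ($C{\left(L,K \right)} = \left(-3\right) \left(-5\right) = 15$)
$H{\left(q \right)} = -54$ ($H{\left(q \right)} = 6 \left(-9\right) = -54$)
$\left(H{\left(W{\left(4,0 \right)} \right)} + C{\left(-6,7 \right)}\right)^{2} = \left(-54 + 15\right)^{2} = \left(-39\right)^{2} = 1521$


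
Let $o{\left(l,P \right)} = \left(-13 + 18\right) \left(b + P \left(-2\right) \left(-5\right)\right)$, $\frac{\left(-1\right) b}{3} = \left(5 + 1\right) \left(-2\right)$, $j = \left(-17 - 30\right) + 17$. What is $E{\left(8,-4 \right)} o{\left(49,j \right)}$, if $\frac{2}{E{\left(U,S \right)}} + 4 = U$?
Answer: $-660$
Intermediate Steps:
$E{\left(U,S \right)} = \frac{2}{-4 + U}$
$j = -30$ ($j = -47 + 17 = -30$)
$b = 36$ ($b = - 3 \left(5 + 1\right) \left(-2\right) = - 3 \cdot 6 \left(-2\right) = \left(-3\right) \left(-12\right) = 36$)
$o{\left(l,P \right)} = 180 + 50 P$ ($o{\left(l,P \right)} = \left(-13 + 18\right) \left(36 + P \left(-2\right) \left(-5\right)\right) = 5 \left(36 + - 2 P \left(-5\right)\right) = 5 \left(36 + 10 P\right) = 180 + 50 P$)
$E{\left(8,-4 \right)} o{\left(49,j \right)} = \frac{2}{-4 + 8} \left(180 + 50 \left(-30\right)\right) = \frac{2}{4} \left(180 - 1500\right) = 2 \cdot \frac{1}{4} \left(-1320\right) = \frac{1}{2} \left(-1320\right) = -660$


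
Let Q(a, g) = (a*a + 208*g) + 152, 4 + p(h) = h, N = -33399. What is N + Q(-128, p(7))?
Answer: -16239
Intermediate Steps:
p(h) = -4 + h
Q(a, g) = 152 + a² + 208*g (Q(a, g) = (a² + 208*g) + 152 = 152 + a² + 208*g)
N + Q(-128, p(7)) = -33399 + (152 + (-128)² + 208*(-4 + 7)) = -33399 + (152 + 16384 + 208*3) = -33399 + (152 + 16384 + 624) = -33399 + 17160 = -16239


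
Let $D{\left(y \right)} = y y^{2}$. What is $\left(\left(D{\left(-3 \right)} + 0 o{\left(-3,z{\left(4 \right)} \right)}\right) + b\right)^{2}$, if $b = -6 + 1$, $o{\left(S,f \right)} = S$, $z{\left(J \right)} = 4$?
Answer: $1024$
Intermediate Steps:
$D{\left(y \right)} = y^{3}$
$b = -5$
$\left(\left(D{\left(-3 \right)} + 0 o{\left(-3,z{\left(4 \right)} \right)}\right) + b\right)^{2} = \left(\left(\left(-3\right)^{3} + 0 \left(-3\right)\right) - 5\right)^{2} = \left(\left(-27 + 0\right) - 5\right)^{2} = \left(-27 - 5\right)^{2} = \left(-32\right)^{2} = 1024$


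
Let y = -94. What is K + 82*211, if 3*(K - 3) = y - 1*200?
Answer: 17207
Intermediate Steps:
K = -95 (K = 3 + (-94 - 1*200)/3 = 3 + (-94 - 200)/3 = 3 + (⅓)*(-294) = 3 - 98 = -95)
K + 82*211 = -95 + 82*211 = -95 + 17302 = 17207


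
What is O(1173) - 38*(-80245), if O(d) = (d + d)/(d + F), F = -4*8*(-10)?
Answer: 4552622176/1493 ≈ 3.0493e+6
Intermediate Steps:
F = 320 (F = -32*(-10) = 320)
O(d) = 2*d/(320 + d) (O(d) = (d + d)/(d + 320) = (2*d)/(320 + d) = 2*d/(320 + d))
O(1173) - 38*(-80245) = 2*1173/(320 + 1173) - 38*(-80245) = 2*1173/1493 - 1*(-3049310) = 2*1173*(1/1493) + 3049310 = 2346/1493 + 3049310 = 4552622176/1493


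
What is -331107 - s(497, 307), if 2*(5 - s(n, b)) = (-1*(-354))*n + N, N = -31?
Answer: -486317/2 ≈ -2.4316e+5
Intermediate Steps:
s(n, b) = 41/2 - 177*n (s(n, b) = 5 - ((-1*(-354))*n - 31)/2 = 5 - (354*n - 31)/2 = 5 - (-31 + 354*n)/2 = 5 + (31/2 - 177*n) = 41/2 - 177*n)
-331107 - s(497, 307) = -331107 - (41/2 - 177*497) = -331107 - (41/2 - 87969) = -331107 - 1*(-175897/2) = -331107 + 175897/2 = -486317/2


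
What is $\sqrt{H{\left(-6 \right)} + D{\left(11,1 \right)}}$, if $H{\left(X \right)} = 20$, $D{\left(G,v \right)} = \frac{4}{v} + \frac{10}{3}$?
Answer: $\frac{\sqrt{246}}{3} \approx 5.2281$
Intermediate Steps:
$D{\left(G,v \right)} = \frac{10}{3} + \frac{4}{v}$ ($D{\left(G,v \right)} = \frac{4}{v} + 10 \cdot \frac{1}{3} = \frac{4}{v} + \frac{10}{3} = \frac{10}{3} + \frac{4}{v}$)
$\sqrt{H{\left(-6 \right)} + D{\left(11,1 \right)}} = \sqrt{20 + \left(\frac{10}{3} + \frac{4}{1}\right)} = \sqrt{20 + \left(\frac{10}{3} + 4 \cdot 1\right)} = \sqrt{20 + \left(\frac{10}{3} + 4\right)} = \sqrt{20 + \frac{22}{3}} = \sqrt{\frac{82}{3}} = \frac{\sqrt{246}}{3}$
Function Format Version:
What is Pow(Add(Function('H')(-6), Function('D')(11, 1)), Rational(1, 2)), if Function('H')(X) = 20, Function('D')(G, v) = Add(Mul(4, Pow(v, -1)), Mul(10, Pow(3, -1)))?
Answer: Mul(Rational(1, 3), Pow(246, Rational(1, 2))) ≈ 5.2281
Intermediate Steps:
Function('D')(G, v) = Add(Rational(10, 3), Mul(4, Pow(v, -1))) (Function('D')(G, v) = Add(Mul(4, Pow(v, -1)), Mul(10, Rational(1, 3))) = Add(Mul(4, Pow(v, -1)), Rational(10, 3)) = Add(Rational(10, 3), Mul(4, Pow(v, -1))))
Pow(Add(Function('H')(-6), Function('D')(11, 1)), Rational(1, 2)) = Pow(Add(20, Add(Rational(10, 3), Mul(4, Pow(1, -1)))), Rational(1, 2)) = Pow(Add(20, Add(Rational(10, 3), Mul(4, 1))), Rational(1, 2)) = Pow(Add(20, Add(Rational(10, 3), 4)), Rational(1, 2)) = Pow(Add(20, Rational(22, 3)), Rational(1, 2)) = Pow(Rational(82, 3), Rational(1, 2)) = Mul(Rational(1, 3), Pow(246, Rational(1, 2)))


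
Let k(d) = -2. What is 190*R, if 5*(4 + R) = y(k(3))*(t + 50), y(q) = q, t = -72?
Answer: 912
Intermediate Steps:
R = 24/5 (R = -4 + (-2*(-72 + 50))/5 = -4 + (-2*(-22))/5 = -4 + (⅕)*44 = -4 + 44/5 = 24/5 ≈ 4.8000)
190*R = 190*(24/5) = 912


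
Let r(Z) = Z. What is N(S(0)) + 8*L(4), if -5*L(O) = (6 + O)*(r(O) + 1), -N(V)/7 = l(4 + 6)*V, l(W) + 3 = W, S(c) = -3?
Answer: 67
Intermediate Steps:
l(W) = -3 + W
N(V) = -49*V (N(V) = -7*(-3 + (4 + 6))*V = -7*(-3 + 10)*V = -49*V)
L(O) = -(1 + O)*(6 + O)/5 (L(O) = -(6 + O)*(O + 1)/5 = -(6 + O)*(1 + O)/5 = -(1 + O)*(6 + O)/5)
N(S(0)) + 8*L(4) = -49*(-3) + 8*(-6/5 - 7/5*4 - 1/5*4**2) = 147 + 8*(-6/5 - 28/5 - 1/5*16) = 147 + 8*(-6/5 - 28/5 - 16/5) = 147 + 8*(-10) = 147 - 80 = 67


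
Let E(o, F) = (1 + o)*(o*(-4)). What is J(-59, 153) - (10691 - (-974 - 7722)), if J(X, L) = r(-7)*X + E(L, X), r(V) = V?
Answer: -113222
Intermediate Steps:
E(o, F) = -4*o*(1 + o) (E(o, F) = (1 + o)*(-4*o) = -4*o*(1 + o))
J(X, L) = -7*X - 4*L*(1 + L)
J(-59, 153) - (10691 - (-974 - 7722)) = (-7*(-59) - 4*153*(1 + 153)) - (10691 - (-974 - 7722)) = (413 - 4*153*154) - (10691 - 1*(-8696)) = (413 - 94248) - (10691 + 8696) = -93835 - 1*19387 = -93835 - 19387 = -113222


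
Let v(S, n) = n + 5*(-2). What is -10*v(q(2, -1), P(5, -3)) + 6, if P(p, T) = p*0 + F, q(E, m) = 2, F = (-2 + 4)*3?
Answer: 46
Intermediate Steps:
F = 6 (F = 2*3 = 6)
P(p, T) = 6 (P(p, T) = p*0 + 6 = 0 + 6 = 6)
v(S, n) = -10 + n (v(S, n) = n - 10 = -10 + n)
-10*v(q(2, -1), P(5, -3)) + 6 = -10*(-10 + 6) + 6 = -10*(-4) + 6 = 40 + 6 = 46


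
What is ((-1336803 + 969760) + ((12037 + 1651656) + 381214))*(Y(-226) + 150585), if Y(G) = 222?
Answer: 253033636248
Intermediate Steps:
((-1336803 + 969760) + ((12037 + 1651656) + 381214))*(Y(-226) + 150585) = ((-1336803 + 969760) + ((12037 + 1651656) + 381214))*(222 + 150585) = (-367043 + (1663693 + 381214))*150807 = (-367043 + 2044907)*150807 = 1677864*150807 = 253033636248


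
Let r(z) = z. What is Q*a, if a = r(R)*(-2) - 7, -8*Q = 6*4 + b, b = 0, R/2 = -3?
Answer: -15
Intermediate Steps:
R = -6 (R = 2*(-3) = -6)
Q = -3 (Q = -(6*4 + 0)/8 = -(24 + 0)/8 = -⅛*24 = -3)
a = 5 (a = -6*(-2) - 7 = 12 - 7 = 5)
Q*a = -3*5 = -15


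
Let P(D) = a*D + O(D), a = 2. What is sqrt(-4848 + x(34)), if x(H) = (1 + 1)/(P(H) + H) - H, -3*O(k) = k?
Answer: I*sqrt(22574266)/68 ≈ 69.871*I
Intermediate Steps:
O(k) = -k/3
P(D) = 5*D/3 (P(D) = 2*D - D/3 = 5*D/3)
x(H) = -H + 3/(4*H) (x(H) = (1 + 1)/(5*H/3 + H) - H = 2/((8*H/3)) - H = 2*(3/(8*H)) - H = 3/(4*H) - H = -H + 3/(4*H))
sqrt(-4848 + x(34)) = sqrt(-4848 + (-1*34 + (3/4)/34)) = sqrt(-4848 + (-34 + (3/4)*(1/34))) = sqrt(-4848 + (-34 + 3/136)) = sqrt(-4848 - 4621/136) = sqrt(-663949/136) = I*sqrt(22574266)/68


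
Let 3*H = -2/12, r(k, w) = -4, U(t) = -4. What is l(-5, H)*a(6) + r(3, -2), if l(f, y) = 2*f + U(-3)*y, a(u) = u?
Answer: -188/3 ≈ -62.667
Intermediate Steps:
H = -1/18 (H = (-2/12)/3 = (-2*1/12)/3 = (⅓)*(-⅙) = -1/18 ≈ -0.055556)
l(f, y) = -4*y + 2*f (l(f, y) = 2*f - 4*y = -4*y + 2*f)
l(-5, H)*a(6) + r(3, -2) = (-4*(-1/18) + 2*(-5))*6 - 4 = (2/9 - 10)*6 - 4 = -88/9*6 - 4 = -176/3 - 4 = -188/3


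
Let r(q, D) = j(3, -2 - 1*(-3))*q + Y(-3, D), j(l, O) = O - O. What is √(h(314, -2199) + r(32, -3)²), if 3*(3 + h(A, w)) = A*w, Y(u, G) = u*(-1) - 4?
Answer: 2*I*√57541 ≈ 479.75*I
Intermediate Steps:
j(l, O) = 0
Y(u, G) = -4 - u (Y(u, G) = -u - 4 = -4 - u)
r(q, D) = -1 (r(q, D) = 0*q + (-4 - 1*(-3)) = 0 + (-4 + 3) = 0 - 1 = -1)
h(A, w) = -3 + A*w/3 (h(A, w) = -3 + (A*w)/3 = -3 + A*w/3)
√(h(314, -2199) + r(32, -3)²) = √((-3 + (⅓)*314*(-2199)) + (-1)²) = √((-3 - 230162) + 1) = √(-230165 + 1) = √(-230164) = 2*I*√57541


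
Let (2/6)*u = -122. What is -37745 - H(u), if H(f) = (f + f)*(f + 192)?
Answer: -165113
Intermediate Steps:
u = -366 (u = 3*(-122) = -366)
H(f) = 2*f*(192 + f) (H(f) = (2*f)*(192 + f) = 2*f*(192 + f))
-37745 - H(u) = -37745 - 2*(-366)*(192 - 366) = -37745 - 2*(-366)*(-174) = -37745 - 1*127368 = -37745 - 127368 = -165113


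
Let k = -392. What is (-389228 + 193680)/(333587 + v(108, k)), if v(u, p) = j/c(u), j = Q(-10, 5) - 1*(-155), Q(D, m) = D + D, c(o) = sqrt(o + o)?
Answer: -521858165408/890242291877 + 5866440*sqrt(6)/890242291877 ≈ -0.58618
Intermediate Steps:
c(o) = sqrt(2)*sqrt(o) (c(o) = sqrt(2*o) = sqrt(2)*sqrt(o))
Q(D, m) = 2*D
j = 135 (j = 2*(-10) - 1*(-155) = -20 + 155 = 135)
v(u, p) = 135*sqrt(2)/(2*sqrt(u)) (v(u, p) = 135/((sqrt(2)*sqrt(u))) = 135*(sqrt(2)/(2*sqrt(u))) = 135*sqrt(2)/(2*sqrt(u)))
(-389228 + 193680)/(333587 + v(108, k)) = (-389228 + 193680)/(333587 + 135*sqrt(2)/(2*sqrt(108))) = -195548/(333587 + 135*sqrt(2)*(sqrt(3)/18)/2) = -195548/(333587 + 15*sqrt(6)/4)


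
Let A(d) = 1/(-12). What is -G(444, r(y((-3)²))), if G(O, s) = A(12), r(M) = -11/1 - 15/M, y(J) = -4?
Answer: 1/12 ≈ 0.083333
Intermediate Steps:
r(M) = -11 - 15/M (r(M) = -11*1 - 15/M = -11 - 15/M)
A(d) = -1/12
G(O, s) = -1/12
-G(444, r(y((-3)²))) = -1*(-1/12) = 1/12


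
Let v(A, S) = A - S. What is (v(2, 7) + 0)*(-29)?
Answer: 145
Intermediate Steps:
(v(2, 7) + 0)*(-29) = ((2 - 1*7) + 0)*(-29) = ((2 - 7) + 0)*(-29) = (-5 + 0)*(-29) = -5*(-29) = 145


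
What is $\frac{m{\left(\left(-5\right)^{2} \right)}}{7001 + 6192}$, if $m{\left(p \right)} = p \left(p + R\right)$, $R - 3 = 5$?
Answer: $\frac{825}{13193} \approx 0.062533$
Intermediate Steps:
$R = 8$ ($R = 3 + 5 = 8$)
$m{\left(p \right)} = p \left(8 + p\right)$ ($m{\left(p \right)} = p \left(p + 8\right) = p \left(8 + p\right)$)
$\frac{m{\left(\left(-5\right)^{2} \right)}}{7001 + 6192} = \frac{\left(-5\right)^{2} \left(8 + \left(-5\right)^{2}\right)}{7001 + 6192} = \frac{25 \left(8 + 25\right)}{13193} = \frac{25 \cdot 33}{13193} = \frac{1}{13193} \cdot 825 = \frac{825}{13193}$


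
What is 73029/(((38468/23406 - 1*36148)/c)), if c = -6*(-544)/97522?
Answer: -697401243792/10313458858205 ≈ -0.067621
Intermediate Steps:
c = 1632/48761 (c = 3264*(1/97522) = 1632/48761 ≈ 0.033469)
73029/(((38468/23406 - 1*36148)/c)) = 73029/(((38468/23406 - 1*36148)/(1632/48761))) = 73029/(((38468*(1/23406) - 36148)*(48761/1632))) = 73029/(((19234/11703 - 36148)*(48761/1632))) = 73029/((-423020810/11703*48761/1632)) = 73029/(-10313458858205/9549648) = 73029*(-9549648/10313458858205) = -697401243792/10313458858205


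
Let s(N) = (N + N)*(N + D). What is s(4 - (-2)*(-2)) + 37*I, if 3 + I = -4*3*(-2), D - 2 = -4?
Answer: 777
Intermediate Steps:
D = -2 (D = 2 - 4 = -2)
s(N) = 2*N*(-2 + N) (s(N) = (N + N)*(N - 2) = (2*N)*(-2 + N) = 2*N*(-2 + N))
I = 21 (I = -3 - 4*3*(-2) = -3 - 12*(-2) = -3 + 24 = 21)
s(4 - (-2)*(-2)) + 37*I = 2*(4 - (-2)*(-2))*(-2 + (4 - (-2)*(-2))) + 37*21 = 2*(4 - 1*4)*(-2 + (4 - 1*4)) + 777 = 2*(4 - 4)*(-2 + (4 - 4)) + 777 = 2*0*(-2 + 0) + 777 = 2*0*(-2) + 777 = 0 + 777 = 777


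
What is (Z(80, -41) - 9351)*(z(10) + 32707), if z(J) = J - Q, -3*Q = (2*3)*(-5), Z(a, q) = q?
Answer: -307184144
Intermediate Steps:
Q = 10 (Q = -2*3*(-5)/3 = -2*(-5) = -⅓*(-30) = 10)
z(J) = -10 + J (z(J) = J - 1*10 = J - 10 = -10 + J)
(Z(80, -41) - 9351)*(z(10) + 32707) = (-41 - 9351)*((-10 + 10) + 32707) = -9392*(0 + 32707) = -9392*32707 = -307184144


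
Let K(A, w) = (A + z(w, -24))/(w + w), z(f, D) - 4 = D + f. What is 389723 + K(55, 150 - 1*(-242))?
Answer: 43649037/112 ≈ 3.8972e+5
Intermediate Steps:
z(f, D) = 4 + D + f (z(f, D) = 4 + (D + f) = 4 + D + f)
K(A, w) = (-20 + A + w)/(2*w) (K(A, w) = (A + (4 - 24 + w))/(w + w) = (A + (-20 + w))/((2*w)) = (-20 + A + w)*(1/(2*w)) = (-20 + A + w)/(2*w))
389723 + K(55, 150 - 1*(-242)) = 389723 + (-20 + 55 + (150 - 1*(-242)))/(2*(150 - 1*(-242))) = 389723 + (-20 + 55 + (150 + 242))/(2*(150 + 242)) = 389723 + (1/2)*(-20 + 55 + 392)/392 = 389723 + (1/2)*(1/392)*427 = 389723 + 61/112 = 43649037/112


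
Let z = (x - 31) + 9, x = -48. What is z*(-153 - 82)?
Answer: 16450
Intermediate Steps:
z = -70 (z = (-48 - 31) + 9 = -79 + 9 = -70)
z*(-153 - 82) = -70*(-153 - 82) = -70*(-235) = 16450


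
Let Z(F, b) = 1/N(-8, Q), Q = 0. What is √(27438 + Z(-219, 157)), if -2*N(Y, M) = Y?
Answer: √109753/2 ≈ 165.65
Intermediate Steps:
N(Y, M) = -Y/2
Z(F, b) = ¼ (Z(F, b) = 1/(-½*(-8)) = 1/4 = ¼)
√(27438 + Z(-219, 157)) = √(27438 + ¼) = √(109753/4) = √109753/2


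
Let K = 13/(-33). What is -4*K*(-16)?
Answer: -832/33 ≈ -25.212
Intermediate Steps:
K = -13/33 (K = 13*(-1/33) = -13/33 ≈ -0.39394)
-4*K*(-16) = -4*(-13/33)*(-16) = (52/33)*(-16) = -832/33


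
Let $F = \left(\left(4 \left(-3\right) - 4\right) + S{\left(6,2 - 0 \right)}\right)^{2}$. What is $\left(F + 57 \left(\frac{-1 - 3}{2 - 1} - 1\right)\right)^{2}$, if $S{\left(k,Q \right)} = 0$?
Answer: $841$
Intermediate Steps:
$F = 256$ ($F = \left(\left(4 \left(-3\right) - 4\right) + 0\right)^{2} = \left(\left(-12 - 4\right) + 0\right)^{2} = \left(-16 + 0\right)^{2} = \left(-16\right)^{2} = 256$)
$\left(F + 57 \left(\frac{-1 - 3}{2 - 1} - 1\right)\right)^{2} = \left(256 + 57 \left(\frac{-1 - 3}{2 - 1} - 1\right)\right)^{2} = \left(256 + 57 \left(- \frac{4}{1} - 1\right)\right)^{2} = \left(256 + 57 \left(\left(-4\right) 1 - 1\right)\right)^{2} = \left(256 + 57 \left(-4 - 1\right)\right)^{2} = \left(256 + 57 \left(-5\right)\right)^{2} = \left(256 - 285\right)^{2} = \left(-29\right)^{2} = 841$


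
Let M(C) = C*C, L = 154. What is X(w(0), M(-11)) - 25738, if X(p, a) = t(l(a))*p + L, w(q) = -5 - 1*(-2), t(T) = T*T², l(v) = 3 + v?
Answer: -5745456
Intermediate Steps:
t(T) = T³
w(q) = -3 (w(q) = -5 + 2 = -3)
M(C) = C²
X(p, a) = 154 + p*(3 + a)³ (X(p, a) = (3 + a)³*p + 154 = p*(3 + a)³ + 154 = 154 + p*(3 + a)³)
X(w(0), M(-11)) - 25738 = (154 - 3*(3 + (-11)²)³) - 25738 = (154 - 3*(3 + 121)³) - 25738 = (154 - 3*124³) - 25738 = (154 - 3*1906624) - 25738 = (154 - 5719872) - 25738 = -5719718 - 25738 = -5745456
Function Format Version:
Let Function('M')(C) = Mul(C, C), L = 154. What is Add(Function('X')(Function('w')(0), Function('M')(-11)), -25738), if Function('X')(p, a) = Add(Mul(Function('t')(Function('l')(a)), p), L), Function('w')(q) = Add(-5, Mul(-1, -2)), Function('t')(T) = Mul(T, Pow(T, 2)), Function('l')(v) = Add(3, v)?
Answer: -5745456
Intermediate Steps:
Function('t')(T) = Pow(T, 3)
Function('w')(q) = -3 (Function('w')(q) = Add(-5, 2) = -3)
Function('M')(C) = Pow(C, 2)
Function('X')(p, a) = Add(154, Mul(p, Pow(Add(3, a), 3))) (Function('X')(p, a) = Add(Mul(Pow(Add(3, a), 3), p), 154) = Add(Mul(p, Pow(Add(3, a), 3)), 154) = Add(154, Mul(p, Pow(Add(3, a), 3))))
Add(Function('X')(Function('w')(0), Function('M')(-11)), -25738) = Add(Add(154, Mul(-3, Pow(Add(3, Pow(-11, 2)), 3))), -25738) = Add(Add(154, Mul(-3, Pow(Add(3, 121), 3))), -25738) = Add(Add(154, Mul(-3, Pow(124, 3))), -25738) = Add(Add(154, Mul(-3, 1906624)), -25738) = Add(Add(154, -5719872), -25738) = Add(-5719718, -25738) = -5745456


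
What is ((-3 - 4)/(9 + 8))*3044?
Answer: -21308/17 ≈ -1253.4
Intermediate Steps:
((-3 - 4)/(9 + 8))*3044 = -7/17*3044 = -21308/17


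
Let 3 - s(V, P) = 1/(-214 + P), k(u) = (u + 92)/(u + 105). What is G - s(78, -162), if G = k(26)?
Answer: -103531/49256 ≈ -2.1019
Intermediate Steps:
k(u) = (92 + u)/(105 + u)
G = 118/131 (G = (92 + 26)/(105 + 26) = 118/131 ≈ 0.90076)
s(V, P) = 3 - 1/(-214 + P)
G - s(78, -162) = 118/131 - (-643 + 3*(-162))/(-214 - 162) = 118/131 - (-643 - 486)/(-376) = 118/131 - (-1)*(-1129)/376 = 118/131 - 1*1129/376 = 118/131 - 1129/376 = -103531/49256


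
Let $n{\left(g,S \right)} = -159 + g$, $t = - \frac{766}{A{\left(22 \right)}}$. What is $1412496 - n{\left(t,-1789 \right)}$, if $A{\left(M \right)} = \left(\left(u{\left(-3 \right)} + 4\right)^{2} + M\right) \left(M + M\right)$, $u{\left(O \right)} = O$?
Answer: $\frac{714803813}{506} \approx 1.4127 \cdot 10^{6}$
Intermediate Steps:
$A{\left(M \right)} = 2 M \left(1 + M\right)$ ($A{\left(M \right)} = \left(\left(-3 + 4\right)^{2} + M\right) \left(M + M\right) = \left(1^{2} + M\right) 2 M = \left(1 + M\right) 2 M = 2 M \left(1 + M\right)$)
$t = - \frac{383}{506}$ ($t = - \frac{766}{2 \cdot 22 \left(1 + 22\right)} = - \frac{766}{2 \cdot 22 \cdot 23} = - \frac{766}{1012} = \left(-766\right) \frac{1}{1012} = - \frac{383}{506} \approx -0.75692$)
$1412496 - n{\left(t,-1789 \right)} = 1412496 - \left(-159 - \frac{383}{506}\right) = 1412496 - - \frac{80837}{506} = 1412496 + \frac{80837}{506} = \frac{714803813}{506}$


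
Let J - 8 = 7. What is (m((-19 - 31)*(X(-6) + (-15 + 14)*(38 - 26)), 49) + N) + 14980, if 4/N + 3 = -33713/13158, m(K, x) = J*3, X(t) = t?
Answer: 1099582043/73187 ≈ 15024.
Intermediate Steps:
J = 15 (J = 8 + 7 = 15)
m(K, x) = 45 (m(K, x) = 15*3 = 45)
N = -52632/73187 (N = 4/(-3 - 33713/13158) = 4/(-73187/13158) = 4*(-13158/73187) = -52632/73187 ≈ -0.71914)
(m((-19 - 31)*(X(-6) + (-15 + 14)*(38 - 26)), 49) + N) + 14980 = (45 - 52632/73187) + 14980 = 3240783/73187 + 14980 = 1099582043/73187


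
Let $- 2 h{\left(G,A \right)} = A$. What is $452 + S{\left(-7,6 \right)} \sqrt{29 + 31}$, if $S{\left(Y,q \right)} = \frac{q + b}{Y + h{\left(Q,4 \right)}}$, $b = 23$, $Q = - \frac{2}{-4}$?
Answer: $452 - \frac{58 \sqrt{15}}{9} \approx 427.04$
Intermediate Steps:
$Q = \frac{1}{2}$ ($Q = \left(-2\right) \left(- \frac{1}{4}\right) = \frac{1}{2} \approx 0.5$)
$h{\left(G,A \right)} = - \frac{A}{2}$
$S{\left(Y,q \right)} = \frac{23 + q}{-2 + Y}$ ($S{\left(Y,q \right)} = \frac{q + 23}{Y - 2} = \frac{23 + q}{Y - 2} = \frac{23 + q}{-2 + Y}$)
$452 + S{\left(-7,6 \right)} \sqrt{29 + 31} = 452 + \frac{23 + 6}{-2 - 7} \sqrt{29 + 31} = 452 + \frac{1}{-9} \cdot 29 \sqrt{60} = 452 + \left(- \frac{1}{9}\right) 29 \cdot 2 \sqrt{15} = 452 - \frac{29 \cdot 2 \sqrt{15}}{9} = 452 - \frac{58 \sqrt{15}}{9}$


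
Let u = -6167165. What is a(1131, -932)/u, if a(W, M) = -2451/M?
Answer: -2451/5747797780 ≈ -4.2642e-7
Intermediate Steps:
a(1131, -932)/u = -2451/(-932)/(-6167165) = -2451*(-1/932)*(-1/6167165) = (2451/932)*(-1/6167165) = -2451/5747797780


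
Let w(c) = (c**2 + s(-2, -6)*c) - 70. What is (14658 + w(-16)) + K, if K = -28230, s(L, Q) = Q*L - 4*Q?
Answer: -13962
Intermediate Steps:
s(L, Q) = -4*Q + L*Q (s(L, Q) = L*Q - 4*Q = -4*Q + L*Q)
w(c) = -70 + c**2 + 36*c (w(c) = (c**2 + (-6*(-4 - 2))*c) - 70 = (c**2 + (-6*(-6))*c) - 70 = (c**2 + 36*c) - 70 = -70 + c**2 + 36*c)
(14658 + w(-16)) + K = (14658 + (-70 + (-16)**2 + 36*(-16))) - 28230 = (14658 + (-70 + 256 - 576)) - 28230 = (14658 - 390) - 28230 = 14268 - 28230 = -13962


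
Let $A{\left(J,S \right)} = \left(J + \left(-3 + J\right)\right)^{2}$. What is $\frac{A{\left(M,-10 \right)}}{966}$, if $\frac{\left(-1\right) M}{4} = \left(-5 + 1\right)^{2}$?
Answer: $\frac{17161}{966} \approx 17.765$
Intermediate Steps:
$M = -64$ ($M = - 4 \left(-5 + 1\right)^{2} = - 4 \left(-4\right)^{2} = \left(-4\right) 16 = -64$)
$A{\left(J,S \right)} = \left(-3 + 2 J\right)^{2}$
$\frac{A{\left(M,-10 \right)}}{966} = \frac{\left(-3 + 2 \left(-64\right)\right)^{2}}{966} = \left(-3 - 128\right)^{2} \cdot \frac{1}{966} = \left(-131\right)^{2} \cdot \frac{1}{966} = 17161 \cdot \frac{1}{966} = \frac{17161}{966}$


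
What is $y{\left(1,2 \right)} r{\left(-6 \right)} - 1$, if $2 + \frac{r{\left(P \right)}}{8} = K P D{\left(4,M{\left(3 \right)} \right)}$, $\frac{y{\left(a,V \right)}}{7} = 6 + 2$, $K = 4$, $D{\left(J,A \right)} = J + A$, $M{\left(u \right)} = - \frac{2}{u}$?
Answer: $-36737$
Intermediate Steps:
$D{\left(J,A \right)} = A + J$
$y{\left(a,V \right)} = 56$ ($y{\left(a,V \right)} = 7 \left(6 + 2\right) = 7 \cdot 8 = 56$)
$r{\left(P \right)} = -16 + \frac{320 P}{3}$ ($r{\left(P \right)} = -16 + 8 \cdot 4 P \left(- \frac{2}{3} + 4\right) = -16 + 8 \cdot 4 P \frac{10}{3} = -16 + 8 \frac{40 P}{3} = -16 + \frac{320 P}{3}$)
$y{\left(1,2 \right)} r{\left(-6 \right)} - 1 = 56 \left(-16 + \frac{320}{3} \left(-6\right)\right) - 1 = 56 \left(-16 - 640\right) - 1 = 56 \left(-656\right) - 1 = -36736 - 1 = -36737$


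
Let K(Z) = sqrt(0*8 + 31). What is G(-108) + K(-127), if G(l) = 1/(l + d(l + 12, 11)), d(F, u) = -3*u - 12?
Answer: -1/153 + sqrt(31) ≈ 5.5612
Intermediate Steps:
d(F, u) = -12 - 3*u
K(Z) = sqrt(31) (K(Z) = sqrt(0 + 31) = sqrt(31))
G(l) = 1/(-45 + l) (G(l) = 1/(l + (-12 - 3*11)) = 1/(l + (-12 - 33)) = 1/(l - 45) = 1/(-45 + l))
G(-108) + K(-127) = 1/(-45 - 108) + sqrt(31) = 1/(-153) + sqrt(31) = -1/153 + sqrt(31)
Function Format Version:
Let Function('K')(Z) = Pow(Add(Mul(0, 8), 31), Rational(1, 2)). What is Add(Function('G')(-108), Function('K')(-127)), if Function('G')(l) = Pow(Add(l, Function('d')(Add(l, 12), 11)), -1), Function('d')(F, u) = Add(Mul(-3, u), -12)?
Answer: Add(Rational(-1, 153), Pow(31, Rational(1, 2))) ≈ 5.5612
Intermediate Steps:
Function('d')(F, u) = Add(-12, Mul(-3, u))
Function('K')(Z) = Pow(31, Rational(1, 2)) (Function('K')(Z) = Pow(Add(0, 31), Rational(1, 2)) = Pow(31, Rational(1, 2)))
Function('G')(l) = Pow(Add(-45, l), -1) (Function('G')(l) = Pow(Add(l, Add(-12, Mul(-3, 11))), -1) = Pow(Add(l, Add(-12, -33)), -1) = Pow(Add(l, -45), -1) = Pow(Add(-45, l), -1))
Add(Function('G')(-108), Function('K')(-127)) = Add(Pow(Add(-45, -108), -1), Pow(31, Rational(1, 2))) = Add(Pow(-153, -1), Pow(31, Rational(1, 2))) = Add(Rational(-1, 153), Pow(31, Rational(1, 2)))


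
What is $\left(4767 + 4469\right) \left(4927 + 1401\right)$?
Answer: $58445408$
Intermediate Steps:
$\left(4767 + 4469\right) \left(4927 + 1401\right) = 9236 \cdot 6328 = 58445408$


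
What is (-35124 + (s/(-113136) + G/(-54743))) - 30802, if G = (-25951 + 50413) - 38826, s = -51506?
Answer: -204150955294993/3096702024 ≈ -65925.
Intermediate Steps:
G = -14364 (G = 24462 - 38826 = -14364)
(-35124 + (s/(-113136) + G/(-54743))) - 30802 = (-35124 + (-51506/(-113136) - 14364/(-54743))) - 30802 = (-35124 + (-51506*(-1/113136) - 14364*(-1/54743))) - 30802 = (-35124 + (25753/56568 + 14364/54743)) - 30802 = (-35124 + 2222339231/3096702024) - 30802 = -108766339551745/3096702024 - 30802 = -204150955294993/3096702024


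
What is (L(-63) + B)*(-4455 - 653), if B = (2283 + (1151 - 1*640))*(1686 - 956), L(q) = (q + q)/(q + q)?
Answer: -10418384068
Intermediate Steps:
L(q) = 1 (L(q) = (2*q)/((2*q)) = (2*q)*(1/(2*q)) = 1)
B = 2039620 (B = (2283 + (1151 - 640))*730 = (2283 + 511)*730 = 2794*730 = 2039620)
(L(-63) + B)*(-4455 - 653) = (1 + 2039620)*(-4455 - 653) = 2039621*(-5108) = -10418384068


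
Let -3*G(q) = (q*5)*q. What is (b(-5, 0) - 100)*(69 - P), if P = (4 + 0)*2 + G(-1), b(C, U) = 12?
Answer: -16544/3 ≈ -5514.7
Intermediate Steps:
G(q) = -5*q²/3 (G(q) = -q*5*q/3 = -5*q*q/3 = -5*q²/3)
P = 19/3 (P = (4 + 0)*2 - 5/3*(-1)² = 4*2 - 5/3*1 = 8 - 5/3 = 19/3 ≈ 6.3333)
(b(-5, 0) - 100)*(69 - P) = (12 - 100)*(69 - 1*19/3) = -88*(69 - 19/3) = -88*188/3 = -16544/3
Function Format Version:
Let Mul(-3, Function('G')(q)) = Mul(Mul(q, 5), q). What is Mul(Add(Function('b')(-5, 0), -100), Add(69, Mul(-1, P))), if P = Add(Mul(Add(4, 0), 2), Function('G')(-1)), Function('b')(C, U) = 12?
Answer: Rational(-16544, 3) ≈ -5514.7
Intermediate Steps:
Function('G')(q) = Mul(Rational(-5, 3), Pow(q, 2)) (Function('G')(q) = Mul(Rational(-1, 3), Mul(Mul(q, 5), q)) = Mul(Rational(-1, 3), Mul(Mul(5, q), q)) = Mul(Rational(-1, 3), Mul(5, Pow(q, 2))) = Mul(Rational(-5, 3), Pow(q, 2)))
P = Rational(19, 3) (P = Add(Mul(Add(4, 0), 2), Mul(Rational(-5, 3), Pow(-1, 2))) = Add(Mul(4, 2), Mul(Rational(-5, 3), 1)) = Add(8, Rational(-5, 3)) = Rational(19, 3) ≈ 6.3333)
Mul(Add(Function('b')(-5, 0), -100), Add(69, Mul(-1, P))) = Mul(Add(12, -100), Add(69, Mul(-1, Rational(19, 3)))) = Mul(-88, Add(69, Rational(-19, 3))) = Mul(-88, Rational(188, 3)) = Rational(-16544, 3)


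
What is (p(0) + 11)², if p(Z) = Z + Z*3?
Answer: 121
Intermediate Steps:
p(Z) = 4*Z (p(Z) = Z + 3*Z = 4*Z)
(p(0) + 11)² = (4*0 + 11)² = (0 + 11)² = 11² = 121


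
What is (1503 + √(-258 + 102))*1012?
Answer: 1521036 + 2024*I*√39 ≈ 1.521e+6 + 12640.0*I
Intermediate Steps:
(1503 + √(-258 + 102))*1012 = (1503 + √(-156))*1012 = (1503 + 2*I*√39)*1012 = 1521036 + 2024*I*√39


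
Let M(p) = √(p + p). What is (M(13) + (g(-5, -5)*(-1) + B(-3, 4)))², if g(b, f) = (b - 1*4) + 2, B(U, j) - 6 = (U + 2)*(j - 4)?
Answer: (13 + √26)² ≈ 327.57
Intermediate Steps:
M(p) = √2*√p (M(p) = √(2*p) = √2*√p)
B(U, j) = 6 + (-4 + j)*(2 + U) (B(U, j) = 6 + (U + 2)*(j - 4) = 6 + (2 + U)*(-4 + j) = 6 + (-4 + j)*(2 + U))
g(b, f) = -2 + b (g(b, f) = (b - 4) + 2 = (-4 + b) + 2 = -2 + b)
(M(13) + (g(-5, -5)*(-1) + B(-3, 4)))² = (√2*√13 + ((-2 - 5)*(-1) + (-2 - 4*(-3) + 2*4 - 3*4)))² = (√26 + (-7*(-1) + (-2 + 12 + 8 - 12)))² = (√26 + (7 + 6))² = (√26 + 13)² = (13 + √26)²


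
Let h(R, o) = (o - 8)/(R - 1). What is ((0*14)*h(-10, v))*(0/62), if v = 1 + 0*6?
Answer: 0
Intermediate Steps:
v = 1 (v = 1 + 0 = 1)
h(R, o) = (-8 + o)/(-1 + R)
((0*14)*h(-10, v))*(0/62) = ((0*14)*((-8 + 1)/(-1 - 10)))*(0/62) = (0*(-7/(-11)))*(0*(1/62)) = (0*(-1/11*(-7)))*0 = (0*(7/11))*0 = 0*0 = 0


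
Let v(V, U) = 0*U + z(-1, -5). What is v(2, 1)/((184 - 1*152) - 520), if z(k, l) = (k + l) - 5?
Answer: 11/488 ≈ 0.022541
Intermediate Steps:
z(k, l) = -5 + k + l
v(V, U) = -11 (v(V, U) = 0*U + (-5 - 1 - 5) = 0 - 11 = -11)
v(2, 1)/((184 - 1*152) - 520) = -11/((184 - 1*152) - 520) = -11/((184 - 152) - 520) = -11/(32 - 520) = -11/(-488) = -11*(-1/488) = 11/488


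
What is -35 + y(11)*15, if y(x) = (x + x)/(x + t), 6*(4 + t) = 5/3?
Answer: 1355/131 ≈ 10.344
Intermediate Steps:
t = -67/18 (t = -4 + (5/3)/6 = -4 + (5*(1/3))/6 = -4 + (1/6)*(5/3) = -4 + 5/18 = -67/18 ≈ -3.7222)
y(x) = 2*x/(-67/18 + x) (y(x) = (x + x)/(x - 67/18) = (2*x)/(-67/18 + x) = 2*x/(-67/18 + x))
-35 + y(11)*15 = -35 + (36*11/(-67 + 18*11))*15 = -35 + (36*11/(-67 + 198))*15 = -35 + (36*11/131)*15 = -35 + (36*11*(1/131))*15 = -35 + (396/131)*15 = -35 + 5940/131 = 1355/131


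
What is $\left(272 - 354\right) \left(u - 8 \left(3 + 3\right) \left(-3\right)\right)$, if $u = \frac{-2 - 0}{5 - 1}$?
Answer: $-11767$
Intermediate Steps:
$u = - \frac{1}{2}$ ($u = \frac{-2 + \left(-3 + 3\right)}{4} = \left(-2 + 0\right) \frac{1}{4} = \left(-2\right) \frac{1}{4} = - \frac{1}{2} \approx -0.5$)
$\left(272 - 354\right) \left(u - 8 \left(3 + 3\right) \left(-3\right)\right) = \left(272 - 354\right) \left(- \frac{1}{2} - 8 \left(3 + 3\right) \left(-3\right)\right) = - 82 \left(- \frac{1}{2} - 8 \cdot 6 \left(-3\right)\right) = - 82 \left(- \frac{1}{2} - -144\right) = - 82 \left(- \frac{1}{2} + 144\right) = \left(-82\right) \frac{287}{2} = -11767$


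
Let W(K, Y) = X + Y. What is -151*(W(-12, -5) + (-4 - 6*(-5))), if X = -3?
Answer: -2718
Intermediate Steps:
W(K, Y) = -3 + Y
-151*(W(-12, -5) + (-4 - 6*(-5))) = -151*((-3 - 5) + (-4 - 6*(-5))) = -151*(-8 + (-4 + 30)) = -151*(-8 + 26) = -151*18 = -2718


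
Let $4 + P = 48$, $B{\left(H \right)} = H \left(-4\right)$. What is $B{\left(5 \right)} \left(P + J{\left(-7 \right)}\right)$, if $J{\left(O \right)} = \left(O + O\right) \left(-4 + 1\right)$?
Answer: $-1720$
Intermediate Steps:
$B{\left(H \right)} = - 4 H$
$P = 44$ ($P = -4 + 48 = 44$)
$J{\left(O \right)} = - 6 O$ ($J{\left(O \right)} = 2 O \left(-3\right) = - 6 O$)
$B{\left(5 \right)} \left(P + J{\left(-7 \right)}\right) = \left(-4\right) 5 \left(44 - -42\right) = - 20 \left(44 + 42\right) = \left(-20\right) 86 = -1720$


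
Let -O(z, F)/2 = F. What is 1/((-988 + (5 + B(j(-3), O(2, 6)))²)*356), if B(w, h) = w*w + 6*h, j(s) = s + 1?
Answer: 1/1061236 ≈ 9.4230e-7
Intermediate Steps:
O(z, F) = -2*F
j(s) = 1 + s
B(w, h) = w² + 6*h
1/((-988 + (5 + B(j(-3), O(2, 6)))²)*356) = 1/(-988 + (5 + ((1 - 3)² + 6*(-2*6)))²*356) = (1/356)/(-988 + (5 + ((-2)² + 6*(-12)))²) = (1/356)/(-988 + (5 + (4 - 72))²) = (1/356)/(-988 + (5 - 68)²) = (1/356)/(-988 + (-63)²) = (1/356)/(-988 + 3969) = (1/356)/2981 = (1/2981)*(1/356) = 1/1061236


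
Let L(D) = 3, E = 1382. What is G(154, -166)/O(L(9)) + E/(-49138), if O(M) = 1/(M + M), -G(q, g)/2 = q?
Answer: -45404203/24569 ≈ -1848.0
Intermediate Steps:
G(q, g) = -2*q
O(M) = 1/(2*M)
G(154, -166)/O(L(9)) + E/(-49138) = (-2*154)/(((½)/3)) + 1382/(-49138) = -308/((½)*(⅓)) + 1382*(-1/49138) = -308/⅙ - 691/24569 = -308*6 - 691/24569 = -1848 - 691/24569 = -45404203/24569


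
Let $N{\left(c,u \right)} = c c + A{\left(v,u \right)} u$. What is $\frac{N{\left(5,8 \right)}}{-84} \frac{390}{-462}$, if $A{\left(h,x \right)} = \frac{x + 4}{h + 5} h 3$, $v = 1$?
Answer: $\frac{4745}{6468} \approx 0.73361$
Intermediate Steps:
$A{\left(h,x \right)} = \frac{3 h \left(4 + x\right)}{5 + h}$ ($A{\left(h,x \right)} = \frac{4 + x}{5 + h} h 3 = \frac{h \left(4 + x\right)}{5 + h} 3 = \frac{3 h \left(4 + x\right)}{5 + h}$)
$N{\left(c,u \right)} = c^{2} + u \left(2 + \frac{u}{2}\right)$ ($N{\left(c,u \right)} = c c + 3 \cdot 1 \frac{1}{5 + 1} \left(4 + u\right) u = c^{2} + 3 \cdot 1 \cdot \frac{1}{6} \left(4 + u\right) u = c^{2} + \left(2 + \frac{u}{2}\right) u = c^{2} + u \left(2 + \frac{u}{2}\right)$)
$\frac{N{\left(5,8 \right)}}{-84} \frac{390}{-462} = \frac{5^{2} + \frac{1}{2} \cdot 8 \left(4 + 8\right)}{-84} \frac{390}{-462} = \left(25 + \frac{1}{2} \cdot 8 \cdot 12\right) \left(- \frac{1}{84}\right) 390 \left(- \frac{1}{462}\right) = \left(25 + 48\right) \left(- \frac{1}{84}\right) \left(- \frac{65}{77}\right) = 73 \left(- \frac{1}{84}\right) \left(- \frac{65}{77}\right) = \left(- \frac{73}{84}\right) \left(- \frac{65}{77}\right) = \frac{4745}{6468}$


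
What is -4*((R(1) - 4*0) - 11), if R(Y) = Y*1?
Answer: 40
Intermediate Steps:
R(Y) = Y
-4*((R(1) - 4*0) - 11) = -4*((1 - 4*0) - 11) = -4*((1 + 0) - 11) = -4*(1 - 11) = -4*(-10) = 40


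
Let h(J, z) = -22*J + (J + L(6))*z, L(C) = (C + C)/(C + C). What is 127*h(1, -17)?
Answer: -7112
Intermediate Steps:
L(C) = 1 (L(C) = (2*C)/((2*C)) = (2*C)*(1/(2*C)) = 1)
h(J, z) = -22*J + z*(1 + J) (h(J, z) = -22*J + (J + 1)*z = -22*J + (1 + J)*z = -22*J + z*(1 + J))
127*h(1, -17) = 127*(-17 - 22*1 + 1*(-17)) = 127*(-17 - 22 - 17) = 127*(-56) = -7112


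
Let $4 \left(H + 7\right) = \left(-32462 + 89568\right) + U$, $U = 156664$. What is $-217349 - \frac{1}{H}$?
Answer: $- \frac{23228304981}{106871} \approx -2.1735 \cdot 10^{5}$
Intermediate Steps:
$H = \frac{106871}{2}$ ($H = -7 + \frac{\left(-32462 + 89568\right) + 156664}{4} = -7 + \frac{57106 + 156664}{4} = -7 + \frac{1}{4} \cdot 213770 = -7 + \frac{106885}{2} = \frac{106871}{2} \approx 53436.0$)
$-217349 - \frac{1}{H} = -217349 - \frac{1}{\frac{106871}{2}} = -217349 - \frac{2}{106871} = - \frac{23228304981}{106871}$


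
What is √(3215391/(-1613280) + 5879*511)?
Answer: 3*√6033072861833470/134440 ≈ 1733.3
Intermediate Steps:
√(3215391/(-1613280) + 5879*511) = √(3215391*(-1/1613280) + 3004169) = √(-1071797/537760 + 3004169) = √(1615520849643/537760) = 3*√6033072861833470/134440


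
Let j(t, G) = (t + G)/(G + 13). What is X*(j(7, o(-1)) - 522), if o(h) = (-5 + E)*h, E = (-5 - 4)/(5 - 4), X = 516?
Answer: -806852/3 ≈ -2.6895e+5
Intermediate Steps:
E = -9 (E = -9/1 = -9*1 = -9)
o(h) = -14*h (o(h) = (-5 - 9)*h = -14*h)
j(t, G) = (G + t)/(13 + G)
X*(j(7, o(-1)) - 522) = 516*((-14*(-1) + 7)/(13 - 14*(-1)) - 522) = 516*((14 + 7)/(13 + 14) - 522) = 516*(21/27 - 522) = 516*((1/27)*21 - 522) = 516*(7/9 - 522) = 516*(-4691/9) = -806852/3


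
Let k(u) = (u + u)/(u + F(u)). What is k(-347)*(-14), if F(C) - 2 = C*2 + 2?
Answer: -9716/1037 ≈ -9.3693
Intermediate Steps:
F(C) = 4 + 2*C (F(C) = 2 + (C*2 + 2) = 2 + (2*C + 2) = 2 + (2 + 2*C) = 4 + 2*C)
k(u) = 2*u/(4 + 3*u) (k(u) = (u + u)/(u + (4 + 2*u)) = (2*u)/(4 + 3*u) = 2*u/(4 + 3*u))
k(-347)*(-14) = (2*(-347)/(4 + 3*(-347)))*(-14) = (2*(-347)/(4 - 1041))*(-14) = (2*(-347)/(-1037))*(-14) = (2*(-347)*(-1/1037))*(-14) = (694/1037)*(-14) = -9716/1037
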